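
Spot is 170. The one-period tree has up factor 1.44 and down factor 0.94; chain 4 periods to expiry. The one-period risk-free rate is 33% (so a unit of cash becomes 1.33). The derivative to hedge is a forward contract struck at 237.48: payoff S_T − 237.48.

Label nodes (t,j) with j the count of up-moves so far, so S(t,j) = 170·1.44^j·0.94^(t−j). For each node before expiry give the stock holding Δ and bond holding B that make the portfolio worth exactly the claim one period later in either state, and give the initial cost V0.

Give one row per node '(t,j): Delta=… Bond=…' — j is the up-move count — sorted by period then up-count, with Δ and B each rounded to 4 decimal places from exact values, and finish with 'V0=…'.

Risk-neutral probability p* = (R−d)/(u−d) = (1.33−0.94)/(1.44−0.94) = 0.7800.
At expiry t=4: V(4,0)=-104.7527, V(4,1)=-34.1530, V(4,2)=73.9996, V(4,3)=239.6802, V(4,4)=493.4889
  t=3,j=0: stock 141.1993 → up 203.3270 (V=-34.1530), down 132.7273 (V=-104.7527). Price -37.3571; hedge Δ=1.0000, bond B=-178.5564.
  t=3,j=1: stock 216.3053 → up 311.4796 (V=73.9996), down 203.3270 (V=-34.1530). Price 37.7489; hedge Δ=1.0000, bond B=-178.5564.
  t=3,j=2: stock 331.3613 → up 477.1602 (V=239.6802), down 311.4796 (V=73.9996). Price 152.8049; hedge Δ=1.0000, bond B=-178.5564.
  t=3,j=3: stock 507.6173 → up 730.9689 (V=493.4889), down 477.1602 (V=239.6802). Price 329.0609; hedge Δ=1.0000, bond B=-178.5564.
  t=2,j=0: stock 150.2120 → up 216.3053 (V=37.7489), down 141.1993 (V=-37.3571). Price 15.9591; hedge Δ=1.0000, bond B=-134.2529.
  t=2,j=1: stock 230.1120 → up 331.3613 (V=152.8049), down 216.3053 (V=37.7489). Price 95.8591; hedge Δ=1.0000, bond B=-134.2529.
  t=2,j=2: stock 352.5120 → up 507.6173 (V=329.0609), down 331.3613 (V=152.8049). Price 218.2591; hedge Δ=1.0000, bond B=-134.2529.
  t=1,j=0: stock 159.8000 → up 230.1120 (V=95.8591), down 150.2120 (V=15.9591). Price 58.8580; hedge Δ=1.0000, bond B=-100.9420.
  t=1,j=1: stock 244.8000 → up 352.5120 (V=218.2591), down 230.1120 (V=95.8591). Price 143.8580; hedge Δ=1.0000, bond B=-100.9420.
  t=0,j=0: stock 170.0000 → up 244.8000 (V=143.8580), down 159.8000 (V=58.8580). Price 94.1037; hedge Δ=1.0000, bond B=-75.8963.
Self-financing check: at every node Δ·S+B equals the discounted successor values.

(0,0): Delta=1.0000 Bond=-75.8963
(1,0): Delta=1.0000 Bond=-100.9420
(1,1): Delta=1.0000 Bond=-100.9420
(2,0): Delta=1.0000 Bond=-134.2529
(2,1): Delta=1.0000 Bond=-134.2529
(2,2): Delta=1.0000 Bond=-134.2529
(3,0): Delta=1.0000 Bond=-178.5564
(3,1): Delta=1.0000 Bond=-178.5564
(3,2): Delta=1.0000 Bond=-178.5564
(3,3): Delta=1.0000 Bond=-178.5564
V0=94.1037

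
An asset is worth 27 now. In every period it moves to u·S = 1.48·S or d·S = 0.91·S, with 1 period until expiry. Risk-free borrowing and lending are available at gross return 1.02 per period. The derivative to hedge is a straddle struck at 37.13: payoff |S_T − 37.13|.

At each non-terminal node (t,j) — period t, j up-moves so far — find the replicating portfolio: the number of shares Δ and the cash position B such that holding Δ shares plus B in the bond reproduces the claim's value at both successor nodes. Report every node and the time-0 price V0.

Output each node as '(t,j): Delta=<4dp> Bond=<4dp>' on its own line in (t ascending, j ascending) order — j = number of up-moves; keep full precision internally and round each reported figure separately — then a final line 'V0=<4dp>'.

(0,0): Delta=-0.6322 Bond=27.5430
V0=10.4728

Since d<R<u, set p* = (R−d)/(u−d) = 0.1930; price each node as the discounted p*-expectation of its children.
Terminal values V(1,·): V(1,0)=12.5600, V(1,1)=2.8300
Node (0,0) S=27.0000: V=(p*·2.8300+(1−p*)·12.5600)/1.02=10.4728; Δ=(2.8300−12.5600)/(39.9600−24.5700)=-0.6322; B=V−Δ·S=27.5430
Self-financing check: at every node Δ·S+B equals the discounted successor values.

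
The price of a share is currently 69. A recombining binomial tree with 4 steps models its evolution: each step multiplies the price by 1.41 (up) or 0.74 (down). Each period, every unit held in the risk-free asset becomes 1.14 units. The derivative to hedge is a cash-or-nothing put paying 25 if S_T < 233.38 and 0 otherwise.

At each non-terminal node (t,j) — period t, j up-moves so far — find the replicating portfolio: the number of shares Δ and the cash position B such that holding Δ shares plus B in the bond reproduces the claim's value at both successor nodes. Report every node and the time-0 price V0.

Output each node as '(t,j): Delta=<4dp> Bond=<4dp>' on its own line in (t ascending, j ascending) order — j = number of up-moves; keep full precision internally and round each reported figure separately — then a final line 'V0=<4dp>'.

Risk-neutral probability p* = (R−d)/(u−d) = (1.14−0.74)/(1.41−0.74) = 0.5970.
Terminal values V(4,·): V(4,0)=25.0000, V(4,1)=25.0000, V(4,2)=25.0000, V(4,3)=25.0000, V(4,4)=0.0000
  t=3,j=0: stock 27.9605 → up 39.4242 (V=25.0000), down 20.6907 (V=25.0000). Price 21.9298; hedge Δ=0.0000, bond B=21.9298.
  t=3,j=1: stock 53.2760 → up 75.1192 (V=25.0000), down 39.4242 (V=25.0000). Price 21.9298; hedge Δ=0.0000, bond B=21.9298.
  t=3,j=2: stock 101.5124 → up 143.1325 (V=25.0000), down 75.1192 (V=25.0000). Price 21.9298; hedge Δ=0.0000, bond B=21.9298.
  t=3,j=3: stock 193.4222 → up 272.7254 (V=0.0000), down 143.1325 (V=25.0000). Price 8.8374; hedge Δ=-0.1929, bond B=46.1508.
  t=2,j=0: stock 37.7844 → up 53.2760 (V=21.9298), down 27.9605 (V=21.9298). Price 19.2367; hedge Δ=0.0000, bond B=19.2367.
  t=2,j=1: stock 71.9946 → up 101.5124 (V=21.9298), down 53.2760 (V=21.9298). Price 19.2367; hedge Δ=0.0000, bond B=19.2367.
  t=2,j=2: stock 137.1789 → up 193.4222 (V=8.8374), down 101.5124 (V=21.9298). Price 12.3802; hedge Δ=-0.1424, bond B=31.9212.
  t=1,j=0: stock 51.0600 → up 71.9946 (V=19.2367), down 37.7844 (V=19.2367). Price 16.8743; hedge Δ=0.0000, bond B=16.8743.
  t=1,j=1: stock 97.2900 → up 137.1789 (V=12.3802), down 71.9946 (V=19.2367). Price 13.2836; hedge Δ=-0.1052, bond B=23.5171.
  t=0,j=0: stock 69.0000 → up 97.2900 (V=13.2836), down 51.0600 (V=16.8743). Price 12.9216; hedge Δ=-0.0777, bond B=18.2808.
Root portfolio cost Δ·69+B reproduces V0=12.9216.

(0,0): Delta=-0.0777 Bond=18.2808
(1,0): Delta=0.0000 Bond=16.8743
(1,1): Delta=-0.1052 Bond=23.5171
(2,0): Delta=0.0000 Bond=19.2367
(2,1): Delta=0.0000 Bond=19.2367
(2,2): Delta=-0.1424 Bond=31.9212
(3,0): Delta=0.0000 Bond=21.9298
(3,1): Delta=0.0000 Bond=21.9298
(3,2): Delta=0.0000 Bond=21.9298
(3,3): Delta=-0.1929 Bond=46.1508
V0=12.9216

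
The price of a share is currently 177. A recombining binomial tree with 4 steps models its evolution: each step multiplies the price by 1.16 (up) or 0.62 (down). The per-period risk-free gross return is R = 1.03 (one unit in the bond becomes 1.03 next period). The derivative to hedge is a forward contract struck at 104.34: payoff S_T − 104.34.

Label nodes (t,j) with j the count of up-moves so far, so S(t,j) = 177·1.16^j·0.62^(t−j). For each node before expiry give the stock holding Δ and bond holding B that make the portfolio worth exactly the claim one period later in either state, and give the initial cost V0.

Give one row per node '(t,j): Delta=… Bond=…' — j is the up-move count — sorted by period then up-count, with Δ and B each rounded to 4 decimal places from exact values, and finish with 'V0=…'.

(0,0): Delta=1.0000 Bond=-92.7047
(1,0): Delta=1.0000 Bond=-95.4859
(1,1): Delta=1.0000 Bond=-95.4859
(2,0): Delta=1.0000 Bond=-98.3505
(2,1): Delta=1.0000 Bond=-98.3505
(2,2): Delta=1.0000 Bond=-98.3505
(3,0): Delta=1.0000 Bond=-101.3010
(3,1): Delta=1.0000 Bond=-101.3010
(3,2): Delta=1.0000 Bond=-101.3010
(3,3): Delta=1.0000 Bond=-101.3010
V0=84.2953

No-arbitrage ⇒ martingale measure with p* = (R−d)/(u−d) = 0.7593.
Terminal payoffs: V(4,0)=-78.1859, V(4,1)=-55.4065, V(4,2)=-12.7870, V(4,3)=66.9527, V(4,4)=216.1432
Node (3,0) S=42.1841: V=(p*·-55.4065+(1−p*)·-78.1859)/1.03=-59.1169; Δ=(-55.4065−-78.1859)/(48.9335−26.1541)=1.0000; B=V−Δ·S=-101.3010
Node (3,1) S=78.9250: V=(p*·-12.7870+(1−p*)·-55.4065)/1.03=-22.3760; Δ=(-12.7870−-55.4065)/(91.5530−48.9335)=1.0000; B=V−Δ·S=-101.3010
Node (3,2) S=147.6661: V=(p*·66.9527+(1−p*)·-12.7870)/1.03=46.3652; Δ=(66.9527−-12.7870)/(171.2927−91.5530)=1.0000; B=V−Δ·S=-101.3010
Node (3,3) S=276.2786: V=(p*·216.1432+(1−p*)·66.9527)/1.03=174.9776; Δ=(216.1432−66.9527)/(320.4832−171.2927)=1.0000; B=V−Δ·S=-101.3010
Node (2,0) S=68.0388: V=(p*·-22.3760+(1−p*)·-59.1169)/1.03=-30.3117; Δ=(-22.3760−-59.1169)/(78.9250−42.1841)=1.0000; B=V−Δ·S=-98.3505
Node (2,1) S=127.2984: V=(p*·46.3652+(1−p*)·-22.3760)/1.03=28.9479; Δ=(46.3652−-22.3760)/(147.6661−78.9250)=1.0000; B=V−Δ·S=-98.3505
Node (2,2) S=238.1712: V=(p*·174.9776+(1−p*)·46.3652)/1.03=139.8207; Δ=(174.9776−46.3652)/(276.2786−147.6661)=1.0000; B=V−Δ·S=-98.3505
Node (1,0) S=109.7400: V=(p*·28.9479+(1−p*)·-30.3117)/1.03=14.2541; Δ=(28.9479−-30.3117)/(127.2984−68.0388)=1.0000; B=V−Δ·S=-95.4859
Node (1,1) S=205.3200: V=(p*·139.8207+(1−p*)·28.9479)/1.03=109.8341; Δ=(139.8207−28.9479)/(238.1712−127.2984)=1.0000; B=V−Δ·S=-95.4859
Node (0,0) S=177.0000: V=(p*·109.8341+(1−p*)·14.2541)/1.03=84.2953; Δ=(109.8341−14.2541)/(205.3200−109.7400)=1.0000; B=V−Δ·S=-92.7047
Self-financing check: at every node Δ·S+B equals the discounted successor values.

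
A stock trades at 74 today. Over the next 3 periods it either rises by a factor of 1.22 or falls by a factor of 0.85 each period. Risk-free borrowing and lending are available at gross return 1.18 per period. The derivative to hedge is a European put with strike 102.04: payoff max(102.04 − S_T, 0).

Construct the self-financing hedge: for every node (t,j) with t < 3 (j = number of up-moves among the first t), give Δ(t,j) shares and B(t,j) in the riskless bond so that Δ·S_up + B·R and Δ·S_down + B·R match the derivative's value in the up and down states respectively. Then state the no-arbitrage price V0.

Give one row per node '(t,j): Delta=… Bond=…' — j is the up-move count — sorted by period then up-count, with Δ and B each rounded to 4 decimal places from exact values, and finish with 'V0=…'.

(0,0): Delta=-0.3254 Bond=26.1432
(1,0): Delta=-1.0000 Bond=73.2835
(1,1): Delta=-0.2684 Bond=25.7053
(2,0): Delta=-1.0000 Bond=86.4746
(2,1): Delta=-1.0000 Bond=86.4746
(2,2): Delta=-0.2066 Bond=23.5272
V0=2.0662

Risk-neutral probability p* = (R−d)/(u−d) = (1.18−0.85)/(1.22−0.85) = 0.8919.
Terminal payoffs: V(3,0)=56.5948, V(3,1)=36.8127, V(3,2)=8.4196, V(3,3)=0.0000
Node (2,0) S=53.4650: V=(p*·36.8127+(1−p*)·56.5948)/1.18=33.0096; Δ=(36.8127−56.5948)/(65.2273−45.4452)=-1.0000; B=V−Δ·S=86.4746
Node (2,1) S=76.7380: V=(p*·8.4196+(1−p*)·36.8127)/1.18=9.7366; Δ=(8.4196−36.8127)/(93.6204−65.2273)=-1.0000; B=V−Δ·S=86.4746
Node (2,2) S=110.1416: V=(p*·0.0000+(1−p*)·8.4196)/1.18=0.7714; Δ=(0.0000−8.4196)/(134.3728−93.6204)=-0.2066; B=V−Δ·S=23.5272
Node (1,0) S=62.9000: V=(p*·9.7366+(1−p*)·33.0096)/1.18=10.3835; Δ=(9.7366−33.0096)/(76.7380−53.4650)=-1.0000; B=V−Δ·S=73.2835
Node (1,1) S=90.2800: V=(p*·0.7714+(1−p*)·9.7366)/1.18=1.4751; Δ=(0.7714−9.7366)/(110.1416−76.7380)=-0.2684; B=V−Δ·S=25.7053
Node (0,0) S=74.0000: V=(p*·1.4751+(1−p*)·10.3835)/1.18=2.0662; Δ=(1.4751−10.3835)/(90.2800−62.9000)=-0.3254; B=V−Δ·S=26.1432
Root portfolio cost Δ·74+B reproduces V0=2.0662.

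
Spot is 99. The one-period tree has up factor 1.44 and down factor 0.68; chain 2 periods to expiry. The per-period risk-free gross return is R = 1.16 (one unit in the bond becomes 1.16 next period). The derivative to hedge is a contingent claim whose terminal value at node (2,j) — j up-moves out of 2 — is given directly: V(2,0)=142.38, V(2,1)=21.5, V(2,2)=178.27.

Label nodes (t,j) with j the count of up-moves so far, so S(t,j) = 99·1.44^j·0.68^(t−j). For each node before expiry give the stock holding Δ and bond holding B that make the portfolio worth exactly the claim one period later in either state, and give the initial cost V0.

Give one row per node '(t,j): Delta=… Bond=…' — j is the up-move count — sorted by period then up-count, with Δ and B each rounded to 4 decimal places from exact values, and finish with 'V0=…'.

(0,0): Delta=0.6242 Bond=12.8503
(1,0): Delta=-2.3626 Bond=215.9791
(1,1): Delta=1.4469 Bond=-102.3861
V0=74.6446

Under the risk-neutral measure, an up-move has probability p* = (R−d)/(u−d) = 0.6316 and values discount at R = 1.16.
At expiry t=2: V(2,0)=142.3800, V(2,1)=21.5000, V(2,2)=178.2700
  t=1,j=0: stock 67.3200 → up 96.9408 (V=21.5000), down 45.7776 (V=142.3800). Price 56.9265; hedge Δ=-2.3626, bond B=215.9791.
  t=1,j=1: stock 142.5600 → up 205.2864 (V=178.2700), down 96.9408 (V=21.5000). Price 103.8902; hedge Δ=1.4469, bond B=-102.3861.
  t=0,j=0: stock 99.0000 → up 142.5600 (V=103.8902), down 67.3200 (V=56.9265). Price 74.6446; hedge Δ=0.6242, bond B=12.8503.
Check: Δ(0,0)·S0 + B(0,0) = 74.6446 = V0.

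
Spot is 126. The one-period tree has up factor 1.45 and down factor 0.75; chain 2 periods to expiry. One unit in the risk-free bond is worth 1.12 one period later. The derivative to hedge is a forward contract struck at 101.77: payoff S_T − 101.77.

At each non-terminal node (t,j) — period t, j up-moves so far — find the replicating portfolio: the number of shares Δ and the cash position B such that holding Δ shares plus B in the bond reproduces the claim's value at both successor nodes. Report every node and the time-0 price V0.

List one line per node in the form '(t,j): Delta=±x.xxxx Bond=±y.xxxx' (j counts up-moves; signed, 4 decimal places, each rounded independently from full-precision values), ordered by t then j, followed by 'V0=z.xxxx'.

(0,0): Delta=1.0000 Bond=-81.1304
(1,0): Delta=1.0000 Bond=-90.8661
(1,1): Delta=1.0000 Bond=-90.8661
V0=44.8696

No-arbitrage ⇒ martingale measure with p* = (R−d)/(u−d) = 0.5286.
Payoff layer (t=2): V(2,0)=-30.8950, V(2,1)=35.2550, V(2,2)=163.1450
Node (1,0) S=94.5000: V=(p*·35.2550+(1−p*)·-30.8950)/1.12=3.6339; Δ=(35.2550−-30.8950)/(137.0250−70.8750)=1.0000; B=V−Δ·S=-90.8661
Node (1,1) S=182.7000: V=(p*·163.1450+(1−p*)·35.2550)/1.12=91.8339; Δ=(163.1450−35.2550)/(264.9150−137.0250)=1.0000; B=V−Δ·S=-90.8661
Node (0,0) S=126.0000: V=(p*·91.8339+(1−p*)·3.6339)/1.12=44.8696; Δ=(91.8339−3.6339)/(182.7000−94.5000)=1.0000; B=V−Δ·S=-81.1304
Self-financing check: at every node Δ·S+B equals the discounted successor values.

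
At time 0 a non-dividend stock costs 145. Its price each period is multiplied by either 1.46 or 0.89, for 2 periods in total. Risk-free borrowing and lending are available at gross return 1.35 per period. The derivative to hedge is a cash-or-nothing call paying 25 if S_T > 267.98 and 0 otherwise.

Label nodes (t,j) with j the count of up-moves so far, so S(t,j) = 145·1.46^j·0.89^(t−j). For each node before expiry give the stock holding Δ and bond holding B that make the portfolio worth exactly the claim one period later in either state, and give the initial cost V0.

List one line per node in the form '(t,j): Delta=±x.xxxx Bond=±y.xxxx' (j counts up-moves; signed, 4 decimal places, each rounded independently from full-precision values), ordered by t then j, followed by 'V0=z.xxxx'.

(0,0): Delta=0.1808 Bond=-17.2850
(1,0): Delta=0.0000 Bond=0.0000
(1,1): Delta=0.2072 Bond=-28.9149
V0=8.9338

No-arbitrage ⇒ martingale measure with p* = (R−d)/(u−d) = 0.8070.
Payoff layer (t=2): V(2,0)=0.0000, V(2,1)=0.0000, V(2,2)=25.0000
  t=1,j=0: stock 129.0500 → up 188.4130 (V=0.0000), down 114.8545 (V=0.0000). Price 0.0000; hedge Δ=0.0000, bond B=0.0000.
  t=1,j=1: stock 211.7000 → up 309.0820 (V=25.0000), down 188.4130 (V=0.0000). Price 14.9448; hedge Δ=0.2072, bond B=-28.9149.
  t=0,j=0: stock 145.0000 → up 211.7000 (V=14.9448), down 129.0500 (V=0.0000). Price 8.9338; hedge Δ=0.1808, bond B=-17.2850.
Each (Δ,B) replicates both successor values, so the strategy is self-financing and V0 is arbitrage-free.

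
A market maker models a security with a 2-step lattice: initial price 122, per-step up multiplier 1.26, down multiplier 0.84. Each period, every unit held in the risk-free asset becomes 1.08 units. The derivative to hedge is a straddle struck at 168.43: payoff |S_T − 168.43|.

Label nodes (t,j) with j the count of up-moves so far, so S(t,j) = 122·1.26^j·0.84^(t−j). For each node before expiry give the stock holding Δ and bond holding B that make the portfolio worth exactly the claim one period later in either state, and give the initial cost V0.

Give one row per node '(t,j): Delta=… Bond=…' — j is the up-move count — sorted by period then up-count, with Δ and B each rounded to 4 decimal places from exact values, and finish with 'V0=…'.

The replicating-portfolio and risk-neutral prices coincide; use p* = (1.08−0.84)/(1.26−0.84) = 0.5714 for the latter.
Payoff layer (t=2): V(2,0)=82.3468, V(2,1)=39.3052, V(2,2)=25.2572
(1,0): S=102.4800. Δ = (V_up−V_dn)/(S_up−S_dn) = (39.3052−82.3468)/(129.1248−86.0832) = -1.0000. V = [p*·39.3052 + (1−p*)·82.3468]/1.08 = 53.4737. B = V − Δ·S = 155.9537.
(1,1): S=153.7200. Δ = (V_up−V_dn)/(S_up−S_dn) = (25.2572−39.3052)/(193.6872−129.1248) = -0.2176. V = [p*·25.2572 + (1−p*)·39.3052]/1.08 = 28.9609. B = V − Δ·S = 62.4085.
(0,0): S=122.0000. Δ = (V_up−V_dn)/(S_up−S_dn) = (28.9609−53.4737)/(153.7200−102.4800) = -0.4784. V = [p*·28.9609 + (1−p*)·53.4737]/1.08 = 36.5430. B = V − Δ·S = 94.9068.
The time-0 hedge costs 36.5430, which is the no-arbitrage price.

(0,0): Delta=-0.4784 Bond=94.9068
(1,0): Delta=-1.0000 Bond=155.9537
(1,1): Delta=-0.2176 Bond=62.4085
V0=36.5430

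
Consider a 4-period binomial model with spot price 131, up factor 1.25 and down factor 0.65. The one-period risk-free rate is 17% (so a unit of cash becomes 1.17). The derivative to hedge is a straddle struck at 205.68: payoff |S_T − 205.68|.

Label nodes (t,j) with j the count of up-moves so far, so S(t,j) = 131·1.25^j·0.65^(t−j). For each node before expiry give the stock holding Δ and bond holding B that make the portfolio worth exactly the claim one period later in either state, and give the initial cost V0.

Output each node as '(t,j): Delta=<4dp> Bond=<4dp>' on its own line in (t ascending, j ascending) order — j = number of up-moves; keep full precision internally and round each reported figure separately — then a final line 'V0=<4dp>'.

(0,0): Delta=0.1805 Bond=23.8481
(1,0): Delta=-1.0000 Bond=128.4205
(1,1): Delta=0.2749 Bond=12.4380
(2,0): Delta=-1.0000 Bond=150.2520
(2,1): Delta=-1.0000 Bond=150.2520
(2,2): Delta=0.3769 Bond=-6.3244
(3,0): Delta=-1.0000 Bond=175.7949
(3,1): Delta=-1.0000 Bond=175.7949
(3,2): Delta=-1.0000 Bond=175.7949
(3,3): Delta=0.4871 Bond=-35.5833
V0=47.4915

No-arbitrage ⇒ martingale measure with p* = (R−d)/(u−d) = 0.8667.
Terminal payoffs: V(4,0)=182.2957, V(4,1)=160.7102, V(4,2)=119.1995, V(4,3)=39.3714, V(4,4)=114.1442
  t=3,j=0: stock 35.9759 → up 44.9698 (V=160.7102), down 23.3843 (V=182.2957). Price 139.8190; hedge Δ=-1.0000, bond B=175.7949.
  t=3,j=1: stock 69.1844 → up 86.4805 (V=119.1995), down 44.9698 (V=160.7102). Price 106.6105; hedge Δ=-1.0000, bond B=175.7949.
  t=3,j=2: stock 133.0469 → up 166.3086 (V=39.3714), down 86.4805 (V=119.1995). Price 42.7480; hedge Δ=-1.0000, bond B=175.7949.
  t=3,j=3: stock 255.8594 → up 319.8242 (V=114.1442), down 166.3086 (V=39.3714). Price 89.0380; hedge Δ=0.4871, bond B=-35.5833.
  t=2,j=0: stock 55.3475 → up 69.1844 (V=106.6105), down 35.9759 (V=139.8190). Price 94.9045; hedge Δ=-1.0000, bond B=150.2520.
  t=2,j=1: stock 106.4375 → up 133.0469 (V=42.7480), down 69.1844 (V=106.6105). Price 43.8145; hedge Δ=-1.0000, bond B=150.2520.
  t=2,j=2: stock 204.6875 → up 255.8594 (V=89.0380), down 133.0469 (V=42.7480). Price 70.8257; hedge Δ=0.3769, bond B=-6.3244.
  t=1,j=0: stock 85.1500 → up 106.4375 (V=43.8145), down 55.3475 (V=94.9045). Price 43.2705; hedge Δ=-1.0000, bond B=128.4205.
  t=1,j=1: stock 163.7500 → up 204.6875 (V=70.8257), down 106.4375 (V=43.8145). Price 57.4566; hedge Δ=0.2749, bond B=12.4380.
  t=0,j=0: stock 131.0000 → up 163.7500 (V=57.4566), down 85.1500 (V=43.2705). Price 47.4915; hedge Δ=0.1805, bond B=23.8481.
Root portfolio cost Δ·131+B reproduces V0=47.4915.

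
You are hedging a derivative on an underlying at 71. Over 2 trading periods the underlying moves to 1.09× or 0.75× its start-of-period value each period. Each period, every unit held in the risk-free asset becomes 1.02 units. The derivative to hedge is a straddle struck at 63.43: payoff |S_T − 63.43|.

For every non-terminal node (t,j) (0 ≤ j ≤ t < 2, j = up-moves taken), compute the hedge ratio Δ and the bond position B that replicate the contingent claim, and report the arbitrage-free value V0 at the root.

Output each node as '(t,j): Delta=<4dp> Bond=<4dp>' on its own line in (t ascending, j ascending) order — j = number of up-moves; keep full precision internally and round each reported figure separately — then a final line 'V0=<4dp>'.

(0,0): Delta=0.3497 Bond=-9.4966
(1,0): Delta=-1.0000 Bond=62.1863
(1,1): Delta=0.5905 Bond=-28.3202
V0=15.3338

Under the risk-neutral measure, an up-move has probability p* = (R−d)/(u−d) = 0.7941 and values discount at R = 1.02.
At expiry t=2: V(2,0)=23.4925, V(2,1)=5.3875, V(2,2)=20.9251
(1,0): S=53.2500. Δ = (V_up−V_dn)/(S_up−S_dn) = (5.3875−23.4925)/(58.0425−39.9375) = -1.0000. V = [p*·5.3875 + (1−p*)·23.4925]/1.02 = 8.9363. B = V − Δ·S = 62.1863.
(1,1): S=77.3900. Δ = (V_up−V_dn)/(S_up−S_dn) = (20.9251−5.3875)/(84.3551−58.0425) = 0.5905. V = [p*·20.9251 + (1−p*)·5.3875]/1.02 = 17.3786. B = V − Δ·S = -28.3202.
(0,0): S=71.0000. Δ = (V_up−V_dn)/(S_up−S_dn) = (17.3786−8.9363)/(77.3900−53.2500) = 0.3497. V = [p*·17.3786 + (1−p*)·8.9363]/1.02 = 15.3338. B = V − Δ·S = -9.4966.
The time-0 hedge costs 15.3338, which is the no-arbitrage price.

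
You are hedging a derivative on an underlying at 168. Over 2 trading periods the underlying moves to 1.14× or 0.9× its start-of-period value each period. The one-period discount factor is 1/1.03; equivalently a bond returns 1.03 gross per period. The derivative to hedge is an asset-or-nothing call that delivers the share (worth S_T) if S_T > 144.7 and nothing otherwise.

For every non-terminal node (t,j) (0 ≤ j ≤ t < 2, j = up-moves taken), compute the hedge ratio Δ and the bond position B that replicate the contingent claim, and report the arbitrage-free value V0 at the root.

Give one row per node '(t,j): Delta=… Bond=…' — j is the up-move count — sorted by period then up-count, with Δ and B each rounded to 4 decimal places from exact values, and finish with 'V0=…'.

(0,0): Delta=2.5018 Bond=-279.2511
(1,0): Delta=4.7500 Bond=-627.5534
(1,1): Delta=1.0000 Bond=0.0000
V0=141.0547

Risk-neutral probability p* = (R−d)/(u−d) = (1.03−0.9)/(1.14−0.9) = 0.5417.
At expiry t=2: V(2,0)=0.0000, V(2,1)=172.3680, V(2,2)=218.3328
  t=1,j=0: stock 151.2000 → up 172.3680 (V=172.3680), down 136.0800 (V=0.0000). Price 90.6466; hedge Δ=4.7500, bond B=-627.5534.
  t=1,j=1: stock 191.5200 → up 218.3328 (V=218.3328), down 172.3680 (V=172.3680). Price 191.5200; hedge Δ=1.0000, bond B=0.0000.
  t=0,j=0: stock 168.0000 → up 191.5200 (V=191.5200), down 151.2000 (V=90.6466). Price 141.0547; hedge Δ=2.5018, bond B=-279.2511.
Check: Δ(0,0)·S0 + B(0,0) = 141.0547 = V0.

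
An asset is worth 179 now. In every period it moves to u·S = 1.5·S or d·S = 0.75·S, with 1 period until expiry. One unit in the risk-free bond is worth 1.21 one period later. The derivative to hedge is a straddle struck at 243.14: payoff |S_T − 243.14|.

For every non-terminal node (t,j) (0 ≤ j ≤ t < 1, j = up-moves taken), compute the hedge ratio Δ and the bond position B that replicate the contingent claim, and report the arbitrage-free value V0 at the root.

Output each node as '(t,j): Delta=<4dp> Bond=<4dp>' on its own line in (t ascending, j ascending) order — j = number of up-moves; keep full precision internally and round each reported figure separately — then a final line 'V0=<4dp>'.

The replicating-portfolio and risk-neutral prices coincide; use p* = (1.21−0.75)/(1.5−0.75) = 0.6133 for the latter.
Terminal values V(1,·): V(1,0)=108.8900, V(1,1)=25.3600
(0,0): S=179.0000. Δ = (V_up−V_dn)/(S_up−S_dn) = (25.3600−108.8900)/(268.5000−134.2500) = -0.6222. V = [p*·25.3600 + (1−p*)·108.8900]/1.21 = 47.6515. B = V − Δ·S = 159.0248.
Each (Δ,B) replicates both successor values, so the strategy is self-financing and V0 is arbitrage-free.

(0,0): Delta=-0.6222 Bond=159.0248
V0=47.6515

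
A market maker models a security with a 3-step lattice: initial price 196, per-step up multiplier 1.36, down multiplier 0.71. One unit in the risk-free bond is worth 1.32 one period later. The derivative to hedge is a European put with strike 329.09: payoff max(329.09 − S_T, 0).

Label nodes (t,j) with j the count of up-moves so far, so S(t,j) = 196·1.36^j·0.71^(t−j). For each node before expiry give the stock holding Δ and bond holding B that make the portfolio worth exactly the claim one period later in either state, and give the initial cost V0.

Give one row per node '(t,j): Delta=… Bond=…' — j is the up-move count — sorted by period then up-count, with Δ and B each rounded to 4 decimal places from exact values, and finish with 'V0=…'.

(0,0): Delta=-0.3496 Bond=74.5138
(1,0): Delta=-1.0000 Bond=188.8717
(1,1): Delta=-0.3273 Bond=92.4229
(2,0): Delta=-1.0000 Bond=249.3106
(2,1): Delta=-1.0000 Bond=249.3106
(2,2): Delta=-0.3043 Bond=113.6498
V0=5.9976

The replicating-portfolio and risk-neutral prices coincide; use p* = (1.32−0.71)/(1.36−0.71) = 0.9385 for the latter.
Terminal payoffs: V(3,0)=258.9394, V(3,1)=194.7171, V(3,2)=71.6997, V(3,3)=0.0000
Node (2,0) S=98.8036: V=(p*·194.7171+(1−p*)·258.9394)/1.32=150.5070; Δ=(194.7171−258.9394)/(134.3729−70.1506)=-1.0000; B=V−Δ·S=249.3106
Node (2,1) S=189.2576: V=(p*·71.6997+(1−p*)·194.7171)/1.32=60.0530; Δ=(71.6997−194.7171)/(257.3903−134.3729)=-1.0000; B=V−Δ·S=249.3106
Node (2,2) S=362.5216: V=(p*·0.0000+(1−p*)·71.6997)/1.32=3.3426; Δ=(0.0000−71.6997)/(493.0294−257.3903)=-0.3043; B=V−Δ·S=113.6498
Node (1,0) S=139.1600: V=(p*·60.0530+(1−p*)·150.5070)/1.32=49.7117; Δ=(60.0530−150.5070)/(189.2576−98.8036)=-1.0000; B=V−Δ·S=188.8717
Node (1,1) S=266.5600: V=(p*·3.3426+(1−p*)·60.0530)/1.32=5.1761; Δ=(3.3426−60.0530)/(362.5216−189.2576)=-0.3273; B=V−Δ·S=92.4229
Node (0,0) S=196.0000: V=(p*·5.1761+(1−p*)·49.7117)/1.32=5.9976; Δ=(5.1761−49.7117)/(266.5600−139.1600)=-0.3496; B=V−Δ·S=74.5138
Check: Δ(0,0)·S0 + B(0,0) = 5.9976 = V0.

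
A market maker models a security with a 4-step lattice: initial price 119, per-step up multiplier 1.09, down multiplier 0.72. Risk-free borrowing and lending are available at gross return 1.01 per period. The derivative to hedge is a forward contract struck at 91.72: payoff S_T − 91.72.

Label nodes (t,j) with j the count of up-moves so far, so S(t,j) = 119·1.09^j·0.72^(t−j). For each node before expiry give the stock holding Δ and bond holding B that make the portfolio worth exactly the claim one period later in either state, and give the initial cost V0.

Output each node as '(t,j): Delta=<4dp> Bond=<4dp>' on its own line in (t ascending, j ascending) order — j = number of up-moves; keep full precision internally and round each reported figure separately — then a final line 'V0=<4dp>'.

(0,0): Delta=1.0000 Bond=-88.1411
(1,0): Delta=1.0000 Bond=-89.0225
(1,1): Delta=1.0000 Bond=-89.0225
(2,0): Delta=1.0000 Bond=-89.9128
(2,1): Delta=1.0000 Bond=-89.9128
(2,2): Delta=1.0000 Bond=-89.9128
(3,0): Delta=1.0000 Bond=-90.8119
(3,1): Delta=1.0000 Bond=-90.8119
(3,2): Delta=1.0000 Bond=-90.8119
(3,3): Delta=1.0000 Bond=-90.8119
V0=30.8589

The replicating-portfolio and risk-neutral prices coincide; use p* = (1.01−0.72)/(1.09−0.72) = 0.7838 for the latter.
Payoff layer (t=4): V(4,0)=-59.7401, V(4,1)=-43.3060, V(4,2)=-18.4266, V(4,3)=19.2381, V(4,4)=76.2582
  t=3,j=0: stock 44.4165 → up 48.4140 (V=-43.3060), down 31.9799 (V=-59.7401). Price -46.3954; hedge Δ=1.0000, bond B=-90.8119.
  t=3,j=1: stock 67.2417 → up 73.2934 (V=-18.4266), down 48.4140 (V=-43.3060). Price -23.5702; hedge Δ=1.0000, bond B=-90.8119.
  t=3,j=2: stock 101.7964 → up 110.9581 (V=19.2381), down 73.2934 (V=-18.4266). Price 10.9845; hedge Δ=1.0000, bond B=-90.8119.
  t=3,j=3: stock 154.1085 → up 167.9782 (V=76.2582), down 110.9581 (V=19.2381). Price 63.2966; hedge Δ=1.0000, bond B=-90.8119.
  t=2,j=0: stock 61.6896 → up 67.2417 (V=-23.5702), down 44.4165 (V=-46.3954). Price -28.2232; hedge Δ=1.0000, bond B=-89.9128.
  t=2,j=1: stock 93.3912 → up 101.7964 (V=10.9845), down 67.2417 (V=-23.5702). Price 3.4784; hedge Δ=1.0000, bond B=-89.9128.
  t=2,j=2: stock 141.3839 → up 154.1085 (V=63.2966), down 101.7964 (V=10.9845). Price 51.4711; hedge Δ=1.0000, bond B=-89.9128.
  t=1,j=0: stock 85.6800 → up 93.3912 (V=3.4784), down 61.6896 (V=-28.2232). Price -3.3425; hedge Δ=1.0000, bond B=-89.0225.
  t=1,j=1: stock 129.7100 → up 141.3839 (V=51.4711), down 93.3912 (V=3.4784). Price 40.6875; hedge Δ=1.0000, bond B=-89.0225.
  t=0,j=0: stock 119.0000 → up 129.7100 (V=40.6875), down 85.6800 (V=-3.3425). Price 30.8589; hedge Δ=1.0000, bond B=-88.1411.
Each (Δ,B) replicates both successor values, so the strategy is self-financing and V0 is arbitrage-free.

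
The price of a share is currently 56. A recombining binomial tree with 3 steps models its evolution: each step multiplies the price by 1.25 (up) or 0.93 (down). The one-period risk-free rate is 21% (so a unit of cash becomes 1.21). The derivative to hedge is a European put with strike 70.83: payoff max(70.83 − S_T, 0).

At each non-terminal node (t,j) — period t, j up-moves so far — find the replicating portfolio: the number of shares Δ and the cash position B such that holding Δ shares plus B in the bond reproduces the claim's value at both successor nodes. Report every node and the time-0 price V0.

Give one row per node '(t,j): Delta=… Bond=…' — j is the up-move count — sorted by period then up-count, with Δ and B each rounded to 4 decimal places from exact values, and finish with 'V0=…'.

(0,0): Delta=-0.0950 Bond=5.5865
(1,0): Delta=-0.5424 Bond=30.0624
(1,1): Delta=-0.0474 Bond=3.4307
(2,0): Delta=-1.0000 Bond=58.5372
(2,1): Delta=-0.4938 Bond=33.2096
(2,2): Delta=0.0000 Bond=0.0000
V0=0.2666

Since d<R<u, set p* = (R−d)/(u−d) = 0.8750; price each node as the discounted p*-expectation of its children.
Terminal payoffs: V(3,0)=25.7860, V(3,1)=10.2870, V(3,2)=0.0000, V(3,3)=0.0000
Node (2,0) S=48.4344: V=(p*·10.2870+(1−p*)·25.7860)/1.21=10.1028; Δ=(10.2870−25.7860)/(60.5430−45.0440)=-1.0000; B=V−Δ·S=58.5372
Node (2,1) S=65.1000: V=(p*·0.0000+(1−p*)·10.2870)/1.21=1.0627; Δ=(0.0000−10.2870)/(81.3750−60.5430)=-0.4938; B=V−Δ·S=33.2096
Node (2,2) S=87.5000: V=(p*·0.0000+(1−p*)·0.0000)/1.21=0.0000; Δ=(0.0000−0.0000)/(109.3750−81.3750)=0.0000; B=V−Δ·S=0.0000
Node (1,0) S=52.0800: V=(p*·1.0627+(1−p*)·10.1028)/1.21=1.8122; Δ=(1.0627−10.1028)/(65.1000−48.4344)=-0.5424; B=V−Δ·S=30.0624
Node (1,1) S=70.0000: V=(p*·0.0000+(1−p*)·1.0627)/1.21=0.1098; Δ=(0.0000−1.0627)/(87.5000−65.1000)=-0.0474; B=V−Δ·S=3.4307
Node (0,0) S=56.0000: V=(p*·0.1098+(1−p*)·1.8122)/1.21=0.2666; Δ=(0.1098−1.8122)/(70.0000−52.0800)=-0.0950; B=V−Δ·S=5.5865
The time-0 hedge costs 0.2666, which is the no-arbitrage price.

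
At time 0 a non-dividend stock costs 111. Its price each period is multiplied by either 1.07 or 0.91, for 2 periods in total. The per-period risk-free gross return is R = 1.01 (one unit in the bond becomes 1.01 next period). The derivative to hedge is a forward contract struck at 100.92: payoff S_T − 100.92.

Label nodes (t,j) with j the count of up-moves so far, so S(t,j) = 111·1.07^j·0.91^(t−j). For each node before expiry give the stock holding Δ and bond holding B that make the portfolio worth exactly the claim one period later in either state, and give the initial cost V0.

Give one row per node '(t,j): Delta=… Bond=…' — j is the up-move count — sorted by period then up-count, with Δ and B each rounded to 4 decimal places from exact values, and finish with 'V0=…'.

No-arbitrage ⇒ martingale measure with p* = (R−d)/(u−d) = 0.6250.
Terminal values V(2,·): V(2,0)=-9.0009, V(2,1)=7.1607, V(2,2)=26.1639
  t=1,j=0: stock 101.0100 → up 108.0807 (V=7.1607), down 91.9191 (V=-9.0009). Price 1.0892; hedge Δ=1.0000, bond B=-99.9208.
  t=1,j=1: stock 118.7700 → up 127.0839 (V=26.1639), down 108.0807 (V=7.1607). Price 18.8492; hedge Δ=1.0000, bond B=-99.9208.
  t=0,j=0: stock 111.0000 → up 118.7700 (V=18.8492), down 101.0100 (V=1.0892). Price 12.0685; hedge Δ=1.0000, bond B=-98.9315.
The time-0 hedge costs 12.0685, which is the no-arbitrage price.

(0,0): Delta=1.0000 Bond=-98.9315
(1,0): Delta=1.0000 Bond=-99.9208
(1,1): Delta=1.0000 Bond=-99.9208
V0=12.0685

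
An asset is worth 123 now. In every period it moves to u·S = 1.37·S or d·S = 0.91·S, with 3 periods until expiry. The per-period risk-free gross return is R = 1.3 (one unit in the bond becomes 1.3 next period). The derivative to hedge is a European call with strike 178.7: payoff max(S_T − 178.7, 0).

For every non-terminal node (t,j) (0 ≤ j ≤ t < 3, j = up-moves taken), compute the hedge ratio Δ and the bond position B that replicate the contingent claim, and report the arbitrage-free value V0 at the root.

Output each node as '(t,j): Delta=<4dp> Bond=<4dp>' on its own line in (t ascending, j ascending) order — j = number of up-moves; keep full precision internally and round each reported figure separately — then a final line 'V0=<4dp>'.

(0,0): Delta=0.8830 Bond=-65.7579
(1,0): Delta=0.3975 Bond=-31.1441
(1,1): Delta=0.9409 Bond=-95.2388
(2,0): Delta=0.0000 Bond=0.0000
(2,1): Delta=0.4449 Bond=-47.7543
(2,2): Delta=1.0000 Bond=-137.4615
V0=42.8495

Risk-neutral probability p* = (R−d)/(u−d) = (1.3−0.91)/(1.37−0.91) = 0.8478.
At expiry t=3: V(3,0)=0.0000, V(3,1)=0.0000, V(3,2)=31.3814, V(3,3)=137.5764
  t=2,j=0: stock 101.8563 → up 139.5431 (V=0.0000), down 92.6892 (V=0.0000). Price 0.0000; hedge Δ=0.0000, bond B=0.0000.
  t=2,j=1: stock 153.3441 → up 210.0814 (V=31.3814), down 139.5431 (V=0.0000). Price 20.4661; hedge Δ=0.4449, bond B=-47.7543.
  t=2,j=2: stock 230.8587 → up 316.2764 (V=137.5764), down 210.0814 (V=31.3814). Price 93.3972; hedge Δ=1.0000, bond B=-137.4615.
  t=1,j=0: stock 111.9300 → up 153.3441 (V=20.4661), down 101.8563 (V=0.0000). Price 13.3475; hedge Δ=0.3975, bond B=-31.1441.
  t=1,j=1: stock 168.5100 → up 230.8587 (V=93.3972), down 153.3441 (V=20.4661). Price 63.3069; hedge Δ=0.9409, bond B=-95.2388.
  t=0,j=0: stock 123.0000 → up 168.5100 (V=63.3069), down 111.9300 (V=13.3475). Price 42.8495; hedge Δ=0.8830, bond B=-65.7579.
Each (Δ,B) replicates both successor values, so the strategy is self-financing and V0 is arbitrage-free.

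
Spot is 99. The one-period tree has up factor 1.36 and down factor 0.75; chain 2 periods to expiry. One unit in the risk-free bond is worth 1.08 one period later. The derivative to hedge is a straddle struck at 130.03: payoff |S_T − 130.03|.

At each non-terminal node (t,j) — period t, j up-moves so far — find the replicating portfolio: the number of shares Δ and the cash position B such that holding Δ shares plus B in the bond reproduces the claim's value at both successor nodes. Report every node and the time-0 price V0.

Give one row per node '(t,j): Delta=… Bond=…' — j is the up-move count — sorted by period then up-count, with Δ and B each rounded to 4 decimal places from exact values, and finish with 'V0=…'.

The replicating-portfolio and risk-neutral prices coincide; use p* = (1.08−0.75)/(1.36−0.75) = 0.5410 for the latter.
At expiry t=2: V(2,0)=74.3425, V(2,1)=29.0500, V(2,2)=53.0804
Node (1,0) S=74.2500: V=(p*·29.0500+(1−p*)·74.3425)/1.08=46.1481; Δ=(29.0500−74.3425)/(100.9800−55.6875)=-1.0000; B=V−Δ·S=120.3981
Node (1,1) S=134.6400: V=(p*·53.0804+(1−p*)·29.0500)/1.08=38.9352; Δ=(53.0804−29.0500)/(183.1104−100.9800)=0.2926; B=V−Δ·S=-0.4589
Node (0,0) S=99.0000: V=(p*·38.9352+(1−p*)·46.1481)/1.08=39.1167; Δ=(38.9352−46.1481)/(134.6400−74.2500)=-0.1194; B=V−Δ·S=50.9412
The time-0 hedge costs 39.1167, which is the no-arbitrage price.

(0,0): Delta=-0.1194 Bond=50.9412
(1,0): Delta=-1.0000 Bond=120.3981
(1,1): Delta=0.2926 Bond=-0.4589
V0=39.1167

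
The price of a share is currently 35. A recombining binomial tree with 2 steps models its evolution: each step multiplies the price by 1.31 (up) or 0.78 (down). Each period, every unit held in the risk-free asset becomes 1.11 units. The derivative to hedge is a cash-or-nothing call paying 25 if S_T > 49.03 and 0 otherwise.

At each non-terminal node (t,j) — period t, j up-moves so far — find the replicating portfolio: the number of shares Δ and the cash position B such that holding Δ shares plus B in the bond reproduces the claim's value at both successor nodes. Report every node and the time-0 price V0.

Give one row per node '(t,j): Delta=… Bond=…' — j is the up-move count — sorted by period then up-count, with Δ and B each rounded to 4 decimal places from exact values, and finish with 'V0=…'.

Under the risk-neutral measure, an up-move has probability p* = (R−d)/(u−d) = 0.6226 and values discount at R = 1.11.
Terminal payoffs: V(2,0)=0.0000, V(2,1)=0.0000, V(2,2)=25.0000
Node (1,0) S=27.3000: V=(p*·0.0000+(1−p*)·0.0000)/1.11=0.0000; Δ=(0.0000−0.0000)/(35.7630−21.2940)=0.0000; B=V−Δ·S=0.0000
Node (1,1) S=45.8500: V=(p*·25.0000+(1−p*)·0.0000)/1.11=14.0235; Δ=(25.0000−0.0000)/(60.0635−35.7630)=1.0288; B=V−Δ·S=-33.1464
Node (0,0) S=35.0000: V=(p*·14.0235+(1−p*)·0.0000)/1.11=7.8663; Δ=(14.0235−0.0000)/(45.8500−27.3000)=0.7560; B=V−Δ·S=-18.5931
Check: Δ(0,0)·S0 + B(0,0) = 7.8663 = V0.

(0,0): Delta=0.7560 Bond=-18.5931
(1,0): Delta=0.0000 Bond=0.0000
(1,1): Delta=1.0288 Bond=-33.1464
V0=7.8663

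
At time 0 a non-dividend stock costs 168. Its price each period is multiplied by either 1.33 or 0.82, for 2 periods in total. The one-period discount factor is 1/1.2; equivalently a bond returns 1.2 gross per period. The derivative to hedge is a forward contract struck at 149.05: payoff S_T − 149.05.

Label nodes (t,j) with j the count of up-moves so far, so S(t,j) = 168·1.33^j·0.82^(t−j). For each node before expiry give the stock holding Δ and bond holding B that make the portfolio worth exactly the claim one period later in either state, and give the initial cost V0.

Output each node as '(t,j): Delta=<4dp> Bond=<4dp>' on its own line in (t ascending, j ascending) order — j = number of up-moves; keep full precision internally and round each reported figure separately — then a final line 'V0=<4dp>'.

(0,0): Delta=1.0000 Bond=-103.5069
(1,0): Delta=1.0000 Bond=-124.2083
(1,1): Delta=1.0000 Bond=-124.2083
V0=64.4931

No-arbitrage ⇒ martingale measure with p* = (R−d)/(u−d) = 0.7451.
Payoff layer (t=2): V(2,0)=-36.0868, V(2,1)=34.1708, V(2,2)=148.1252
(1,0): S=137.7600. Δ = (V_up−V_dn)/(S_up−S_dn) = (34.1708−-36.0868)/(183.2208−112.9632) = 1.0000. V = [p*·34.1708 + (1−p*)·-36.0868]/1.2 = 13.5517. B = V − Δ·S = -124.2083.
(1,1): S=223.4400. Δ = (V_up−V_dn)/(S_up−S_dn) = (148.1252−34.1708)/(297.1752−183.2208) = 1.0000. V = [p*·148.1252 + (1−p*)·34.1708]/1.2 = 99.2317. B = V − Δ·S = -124.2083.
(0,0): S=168.0000. Δ = (V_up−V_dn)/(S_up−S_dn) = (99.2317−13.5517)/(223.4400−137.7600) = 1.0000. V = [p*·99.2317 + (1−p*)·13.5517]/1.2 = 64.4931. B = V − Δ·S = -103.5069.
The time-0 hedge costs 64.4931, which is the no-arbitrage price.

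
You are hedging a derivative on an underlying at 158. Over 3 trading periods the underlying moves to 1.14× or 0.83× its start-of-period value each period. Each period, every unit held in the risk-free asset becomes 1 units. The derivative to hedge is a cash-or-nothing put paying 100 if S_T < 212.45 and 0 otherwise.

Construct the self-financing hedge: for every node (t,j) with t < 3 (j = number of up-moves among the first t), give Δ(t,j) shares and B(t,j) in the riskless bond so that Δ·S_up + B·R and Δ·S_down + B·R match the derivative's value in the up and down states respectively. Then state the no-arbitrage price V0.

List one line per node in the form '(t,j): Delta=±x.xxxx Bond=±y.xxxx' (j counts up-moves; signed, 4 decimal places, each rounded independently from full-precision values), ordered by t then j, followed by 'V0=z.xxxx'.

Since d<R<u, set p* = (R−d)/(u−d) = 0.5484; price each node as the discounted p*-expectation of its children.
Terminal values V(3,·): V(3,0)=100.0000, V(3,1)=100.0000, V(3,2)=100.0000, V(3,3)=0.0000
  t=2,j=0: stock 108.8462 → up 124.0847 (V=100.0000), down 90.3423 (V=100.0000). Price 100.0000; hedge Δ=0.0000, bond B=100.0000.
  t=2,j=1: stock 149.4996 → up 170.4295 (V=100.0000), down 124.0847 (V=100.0000). Price 100.0000; hedge Δ=0.0000, bond B=100.0000.
  t=2,j=2: stock 205.3368 → up 234.0840 (V=0.0000), down 170.4295 (V=100.0000). Price 45.1613; hedge Δ=-1.5710, bond B=367.7419.
  t=1,j=0: stock 131.1400 → up 149.4996 (V=100.0000), down 108.8462 (V=100.0000). Price 100.0000; hedge Δ=0.0000, bond B=100.0000.
  t=1,j=1: stock 180.1200 → up 205.3368 (V=45.1613), down 149.4996 (V=100.0000). Price 69.9272; hedge Δ=-0.9821, bond B=246.8262.
  t=0,j=0: stock 158.0000 → up 180.1200 (V=69.9272), down 131.1400 (V=100.0000). Price 83.5084; hedge Δ=-0.6140, bond B=180.5176.
The time-0 hedge costs 83.5084, which is the no-arbitrage price.

(0,0): Delta=-0.6140 Bond=180.5176
(1,0): Delta=0.0000 Bond=100.0000
(1,1): Delta=-0.9821 Bond=246.8262
(2,0): Delta=0.0000 Bond=100.0000
(2,1): Delta=0.0000 Bond=100.0000
(2,2): Delta=-1.5710 Bond=367.7419
V0=83.5084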